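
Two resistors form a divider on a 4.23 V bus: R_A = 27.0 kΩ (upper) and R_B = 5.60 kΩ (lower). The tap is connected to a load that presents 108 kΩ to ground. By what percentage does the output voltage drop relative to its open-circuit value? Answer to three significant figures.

4.12 %

The divider's output (Thévenin) resistance is R_A‖R_B = 4.638 kΩ.
Fractional drop under load = R_th/(R_th + R_L) = 4.638 / (4.638 + 108) = 0.04118.
So the output falls by 4.12 %.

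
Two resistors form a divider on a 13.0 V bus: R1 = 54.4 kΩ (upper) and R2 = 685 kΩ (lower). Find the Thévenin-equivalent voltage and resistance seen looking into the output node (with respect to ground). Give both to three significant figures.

V_th = 12.0 V, R_th = 50.4 kΩ

V_th is the open-circuit tap voltage: 13.0 × 685/(54.4 + 685) = 12.0 V.
With the supply zeroed, R1 and R2 appear in parallel from the tap: R_th = R1‖R2 = (54.4 × 685)/739.4 = 50.4 kΩ.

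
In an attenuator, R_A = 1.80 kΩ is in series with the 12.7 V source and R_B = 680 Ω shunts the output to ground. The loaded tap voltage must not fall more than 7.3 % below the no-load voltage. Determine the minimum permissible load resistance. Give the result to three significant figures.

R_L(min) ≈ 6.27 kΩ

Output resistance R_th = R_A‖R_B = (1800 × 680)/2480 = 493.5 Ω.
The fractional drop is R_th/(R_th + R_L); requiring this ≤ 0.0730 gives R_L ≥ R_th(1/0.0730 − 1) = 493.5 × 12.70 = 6.27 kΩ.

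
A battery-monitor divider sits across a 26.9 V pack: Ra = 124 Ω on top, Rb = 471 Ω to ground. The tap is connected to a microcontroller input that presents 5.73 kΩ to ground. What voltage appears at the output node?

V_out ≈ 20.9 V

The load sits in parallel with Rb: Rb‖R_L = (471 × 5730) / (471 + 5730) = 435.2 Ω.
V_out = 26.9 × 435.2 / (124 + 435.2) = 26.9 × 435.2/559.2 = 20.9 V.
(Unloaded it would have been 21.3 V.)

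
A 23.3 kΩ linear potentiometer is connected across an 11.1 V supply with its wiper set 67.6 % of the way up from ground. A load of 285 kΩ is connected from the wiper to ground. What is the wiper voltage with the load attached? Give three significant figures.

V ≈ 7.37 V

The wiper splits the pot into (1−α)R = 7.549 kΩ above and αR = 15.75 kΩ below.
Lower section ‖ load = 14.93 kΩ.
V_wiper = 11.1 × 14.93/(7.549 + 14.93) = 7.37 V.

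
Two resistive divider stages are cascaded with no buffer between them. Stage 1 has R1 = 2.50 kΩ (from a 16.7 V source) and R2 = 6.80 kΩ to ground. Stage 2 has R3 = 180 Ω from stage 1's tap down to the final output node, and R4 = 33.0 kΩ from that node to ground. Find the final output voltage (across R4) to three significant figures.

Stage 2 presents R3+R4 = 33180 Ω as a load on stage 1's tap.
Stage 1's lower leg becomes R2‖(R3+R4) = 5643 Ω, so V_mid = 16.7 × 5643/8143 = 11.57 V.
Stage 2 is itself unloaded: V_out = V_mid × R4/(R3+R4) = 11.57 × 33000/33180 = 11.5 V.

V_out ≈ 11.5 V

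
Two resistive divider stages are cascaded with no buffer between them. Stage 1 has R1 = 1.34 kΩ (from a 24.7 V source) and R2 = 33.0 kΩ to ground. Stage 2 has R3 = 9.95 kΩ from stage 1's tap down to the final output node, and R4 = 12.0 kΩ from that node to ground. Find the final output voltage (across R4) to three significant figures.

V_out ≈ 12.3 V

Stage 2 presents R3+R4 = 21.95 kΩ as a load on stage 1's tap.
Stage 1's lower leg becomes R2‖(R3+R4) = 13.18 kΩ, so V_mid = 24.7 × 13.18/14.52 = 22.42 V.
Stage 2 is itself unloaded: V_out = V_mid × R4/(R3+R4) = 22.42 × 12.0/21.95 = 12.3 V.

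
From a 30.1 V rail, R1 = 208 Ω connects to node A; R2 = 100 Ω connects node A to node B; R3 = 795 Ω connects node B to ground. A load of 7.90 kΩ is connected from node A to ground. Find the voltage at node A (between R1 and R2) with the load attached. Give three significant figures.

V ≈ 23.9 V

Below node A the series string R2+R3 = 895.0 Ω sits in parallel with the 7900 Ω load: 803.9 Ω.
V_A = 30.1 × 803.9/(208 + 803.9) = 23.9 V.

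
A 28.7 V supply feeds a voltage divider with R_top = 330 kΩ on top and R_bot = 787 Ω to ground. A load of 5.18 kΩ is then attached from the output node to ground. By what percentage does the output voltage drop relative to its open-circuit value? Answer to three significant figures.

The divider's output (Thévenin) resistance is R_top‖R_bot = 785.1 Ω.
Fractional drop under load = R_th/(R_th + R_L) = 785.1 / (785.1 + 5180) = 0.1316.
So the output falls by 13.2 %.

13.2 %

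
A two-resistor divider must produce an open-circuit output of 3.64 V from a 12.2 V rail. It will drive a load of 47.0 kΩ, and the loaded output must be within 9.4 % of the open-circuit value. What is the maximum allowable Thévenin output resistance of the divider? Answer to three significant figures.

R_th ≤ 4.88 kΩ

Loading drop = R_th/(R_th + R_L) ≤ 0.0940, so R_th ≤ R_L · ε/(1−ε) = 47.0 kΩ × 0.0940/0.9060 = 4.88 kΩ.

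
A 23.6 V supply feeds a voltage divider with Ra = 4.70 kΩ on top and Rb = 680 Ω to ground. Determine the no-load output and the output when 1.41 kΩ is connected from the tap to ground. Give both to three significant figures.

Open-circuit: V = 23.6 × 680/(4700 + 680) = 2.98 V.
With the load, Rb becomes Rb‖R_L = 458.8 Ω, so V = 23.6 × 458.8/5159 = 2.10 V.

Unloaded: 2.98 V; loaded: 2.10 V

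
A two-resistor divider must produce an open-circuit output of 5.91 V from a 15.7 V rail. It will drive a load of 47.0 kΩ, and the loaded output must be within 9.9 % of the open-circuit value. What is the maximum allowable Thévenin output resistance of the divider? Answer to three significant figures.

R_th ≤ 5.16 kΩ

Loading drop = R_th/(R_th + R_L) ≤ 0.0990, so R_th ≤ R_L · ε/(1−ε) = 47.0 kΩ × 0.0990/0.9010 = 5.16 kΩ.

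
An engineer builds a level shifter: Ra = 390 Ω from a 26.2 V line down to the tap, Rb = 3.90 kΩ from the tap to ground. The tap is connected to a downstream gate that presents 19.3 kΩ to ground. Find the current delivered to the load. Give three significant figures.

Rb‖R_L = 3244 Ω; V_out = 26.2 × 3244/3634 = 23.39 V.
I_L = V_out / R_L = 23.39 / 19.3 kΩ = 1.21 mA.

I_L ≈ 1.21 mA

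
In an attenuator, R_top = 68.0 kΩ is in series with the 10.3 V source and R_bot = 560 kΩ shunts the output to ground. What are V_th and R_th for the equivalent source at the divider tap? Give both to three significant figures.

V_th = 9.18 V, R_th = 60.6 kΩ

V_th is the open-circuit tap voltage: 10.3 × 560/(68.0 + 560) = 9.18 V.
With the supply zeroed, R_top and R_bot appear in parallel from the tap: R_th = R_top‖R_bot = (68.0 × 560)/628.0 = 60.6 kΩ.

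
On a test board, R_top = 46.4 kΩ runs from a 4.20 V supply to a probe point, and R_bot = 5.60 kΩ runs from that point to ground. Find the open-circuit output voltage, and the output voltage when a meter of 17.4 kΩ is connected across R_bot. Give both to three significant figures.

Unloaded: 0.452 V; loaded: 0.351 V

Open-circuit: V = 4.20 × 5.60/(46.4 + 5.60) = 0.452 V.
With the load, R_bot becomes R_bot‖R_L = 4.237 kΩ, so V = 4.20 × 4.237/50.64 = 0.351 V.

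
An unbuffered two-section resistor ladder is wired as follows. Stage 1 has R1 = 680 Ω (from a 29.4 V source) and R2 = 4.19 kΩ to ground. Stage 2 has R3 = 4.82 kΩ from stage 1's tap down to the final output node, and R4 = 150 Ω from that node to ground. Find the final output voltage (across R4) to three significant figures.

Stage 2 presents R3+R4 = 4970 Ω as a load on stage 1's tap.
Stage 1's lower leg becomes R2‖(R3+R4) = 2273 Ω, so V_mid = 29.4 × 2273/2953 = 22.63 V.
Stage 2 is itself unloaded: V_out = V_mid × R4/(R3+R4) = 22.63 × 150/4970 = 0.683 V.

V_out ≈ 0.683 V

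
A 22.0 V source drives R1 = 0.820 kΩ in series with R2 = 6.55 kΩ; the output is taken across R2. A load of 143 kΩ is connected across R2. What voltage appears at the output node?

The load sits in parallel with R2: R2‖R_L = (6550 × 143000) / (6550 + 143000) = 6263 Ω.
V_out = 22.0 × 6263 / (820 + 6263) = 22.0 × 6263/7083 = 19.5 V.

V_out ≈ 19.5 V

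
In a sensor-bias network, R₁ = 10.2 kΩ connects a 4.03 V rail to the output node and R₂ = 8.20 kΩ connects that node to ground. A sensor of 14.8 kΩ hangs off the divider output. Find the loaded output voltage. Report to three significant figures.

The load sits in parallel with R₂: R₂‖R_L = (8.20 × 14.8) / (8.20 + 14.8) = 5.277 kΩ.
V_out = 4.03 × 5.277 / (10.2 + 5.277) = 4.03 × 5.277/15.48 = 1.37 V.
(Unloaded it would have been 1.80 V.)

V_out ≈ 1.37 V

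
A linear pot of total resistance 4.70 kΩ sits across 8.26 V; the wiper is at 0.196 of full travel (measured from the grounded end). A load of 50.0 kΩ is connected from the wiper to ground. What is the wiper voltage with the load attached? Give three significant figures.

V ≈ 1.60 V

The wiper splits the pot into (1−α)R = 3779 Ω above and αR = 921.2 Ω below.
Lower section ‖ load = 904.5 Ω.
V_wiper = 8.26 × 904.5/(3779 + 904.5) = 1.60 V.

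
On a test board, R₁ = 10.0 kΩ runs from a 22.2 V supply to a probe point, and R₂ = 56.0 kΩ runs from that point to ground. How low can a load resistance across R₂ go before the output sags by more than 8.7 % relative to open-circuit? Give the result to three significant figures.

Output resistance R_th = R₁‖R₂ = (10.0 × 56.0)/66.00 = 8.485 kΩ.
The fractional drop is R_th/(R_th + R_L); requiring this ≤ 0.0870 gives R_L ≥ R_th(1/0.0870 − 1) = 8.485 × 10.49 = 89.0 kΩ.

R_L(min) ≈ 89.0 kΩ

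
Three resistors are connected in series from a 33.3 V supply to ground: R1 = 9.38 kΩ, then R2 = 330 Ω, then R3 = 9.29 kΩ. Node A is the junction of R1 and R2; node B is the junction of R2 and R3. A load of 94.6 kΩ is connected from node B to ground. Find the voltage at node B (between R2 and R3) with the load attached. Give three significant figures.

At node B, R3 is in parallel with the load: R3‖R_L = 8459 Ω.
Below node A the resistance is R2 + (R3‖R_L) = 8789 Ω, so V_A = 33.3 × 8789/18170 = 16.11 V.
Then V_B = V_A × (R3‖R_L)/(R2 + R3‖R_L) = 16.11 × 8459/8789 = 15.5 V.

V ≈ 15.5 V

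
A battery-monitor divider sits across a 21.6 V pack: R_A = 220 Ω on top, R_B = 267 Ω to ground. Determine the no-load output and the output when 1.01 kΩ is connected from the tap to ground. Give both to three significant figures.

Open-circuit: V = 21.6 × 267/(220 + 267) = 11.8 V.
With the load, R_B becomes R_B‖R_L = 211.2 Ω, so V = 21.6 × 211.2/431.2 = 10.6 V.

Unloaded: 11.8 V; loaded: 10.6 V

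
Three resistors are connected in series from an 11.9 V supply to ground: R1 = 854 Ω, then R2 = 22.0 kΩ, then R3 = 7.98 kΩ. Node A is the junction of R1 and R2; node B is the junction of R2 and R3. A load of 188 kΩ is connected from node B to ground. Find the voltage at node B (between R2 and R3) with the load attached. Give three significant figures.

V ≈ 2.99 V

At node B, R3 is in parallel with the load: R3‖R_L = 7655 Ω.
Below node A the resistance is R2 + (R3‖R_L) = 29660 Ω, so V_A = 11.9 × 29660/30510 = 11.57 V.
Then V_B = V_A × (R3‖R_L)/(R2 + R3‖R_L) = 11.57 × 7655/29660 = 2.99 V.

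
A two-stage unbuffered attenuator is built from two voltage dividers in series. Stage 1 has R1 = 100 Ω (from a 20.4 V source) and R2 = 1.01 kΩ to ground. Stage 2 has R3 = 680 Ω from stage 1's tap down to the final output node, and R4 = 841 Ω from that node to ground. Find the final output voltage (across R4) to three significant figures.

V_out ≈ 9.68 V

Stage 2 presents R3+R4 = 1521 Ω as a load on stage 1's tap.
Stage 1's lower leg becomes R2‖(R3+R4) = 607.0 Ω, so V_mid = 20.4 × 607.0/707.0 = 17.51 V.
Stage 2 is itself unloaded: V_out = V_mid × R4/(R3+R4) = 17.51 × 841/1521 = 9.68 V.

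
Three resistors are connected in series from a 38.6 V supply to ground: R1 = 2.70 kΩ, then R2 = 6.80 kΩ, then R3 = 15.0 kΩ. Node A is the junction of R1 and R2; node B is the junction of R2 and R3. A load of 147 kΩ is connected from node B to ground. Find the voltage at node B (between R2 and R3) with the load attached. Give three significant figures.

V ≈ 22.7 V

At node B, R3 is in parallel with the load: R3‖R_L = 13.61 kΩ.
Below node A the resistance is R2 + (R3‖R_L) = 20.41 kΩ, so V_A = 38.6 × 20.41/23.11 = 34.09 V.
Then V_B = V_A × (R3‖R_L)/(R2 + R3‖R_L) = 34.09 × 13.61/20.41 = 22.7 V.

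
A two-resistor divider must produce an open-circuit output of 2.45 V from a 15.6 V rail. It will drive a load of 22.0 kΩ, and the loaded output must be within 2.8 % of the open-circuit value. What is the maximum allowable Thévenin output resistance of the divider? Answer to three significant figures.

R_th ≤ 634 Ω

Loading drop = R_th/(R_th + R_L) ≤ 0.0280, so R_th ≤ R_L · ε/(1−ε) = 22.0 kΩ × 0.0280/0.9720 = 634 Ω.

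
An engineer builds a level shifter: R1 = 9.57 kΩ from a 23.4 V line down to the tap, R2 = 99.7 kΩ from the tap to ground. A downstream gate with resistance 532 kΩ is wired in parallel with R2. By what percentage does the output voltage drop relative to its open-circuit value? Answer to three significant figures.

1.61 %

The divider's output (Thévenin) resistance is R1‖R2 = 8.732 kΩ.
Fractional drop under load = R_th/(R_th + R_L) = 8.732 / (8.732 + 532) = 0.01615.
So the output falls by 1.61 %.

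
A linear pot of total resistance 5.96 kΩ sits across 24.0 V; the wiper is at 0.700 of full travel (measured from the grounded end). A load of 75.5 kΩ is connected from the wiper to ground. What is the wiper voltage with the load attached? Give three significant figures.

The wiper splits the pot into (1−α)R = 1.788 kΩ above and αR = 4.172 kΩ below.
Lower section ‖ load = 3.954 kΩ.
V_wiper = 24.0 × 3.954/(1.788 + 3.954) = 16.5 V.

V ≈ 16.5 V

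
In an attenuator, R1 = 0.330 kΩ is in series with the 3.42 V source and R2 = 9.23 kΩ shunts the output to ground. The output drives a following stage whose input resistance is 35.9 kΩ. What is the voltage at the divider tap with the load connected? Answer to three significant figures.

V_out ≈ 3.27 V

The load sits in parallel with R2: R2‖R_L = (9230 × 35900) / (9230 + 35900) = 7342 Ω.
V_out = 3.42 × 7342 / (330 + 7342) = 3.42 × 7342/7672 = 3.27 V.
(Unloaded it would have been 3.30 V.)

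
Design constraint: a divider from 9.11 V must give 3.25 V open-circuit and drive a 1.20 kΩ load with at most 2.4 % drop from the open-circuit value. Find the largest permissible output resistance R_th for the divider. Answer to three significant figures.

Loading drop = R_th/(R_th + R_L) ≤ 0.0240, so R_th ≤ R_L · ε/(1−ε) = 1.20 kΩ × 0.0240/0.9760 = 29.5 Ω.
(Any R1, R2 with R2/(R1+R2) = 0.357 and R1‖R2 ≤ 29.5 Ω will meet the spec.)

R_th ≤ 29.5 Ω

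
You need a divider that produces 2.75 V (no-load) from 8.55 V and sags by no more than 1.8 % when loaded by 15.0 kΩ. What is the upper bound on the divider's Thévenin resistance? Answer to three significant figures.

R_th ≤ 275 Ω

Loading drop = R_th/(R_th + R_L) ≤ 0.0180, so R_th ≤ R_L · ε/(1−ε) = 15.0 kΩ × 0.0180/0.9820 = 275 Ω.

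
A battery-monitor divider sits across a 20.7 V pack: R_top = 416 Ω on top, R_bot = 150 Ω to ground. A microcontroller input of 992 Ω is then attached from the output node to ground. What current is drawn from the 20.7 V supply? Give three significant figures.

I ≈ 37.9 mA

R_bot‖R_L = 130.3 Ω, so the source sees R_top + R_bot‖R_L = 546.3 Ω.
I = 20.7 V / 546.3 Ω = 37.9 mA.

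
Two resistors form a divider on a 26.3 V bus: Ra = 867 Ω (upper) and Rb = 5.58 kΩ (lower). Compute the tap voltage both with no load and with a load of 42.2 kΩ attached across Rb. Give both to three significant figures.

Unloaded: 22.8 V; loaded: 22.4 V

Open-circuit: V = 26.3 × 5580/(867 + 5580) = 22.8 V.
With the load, Rb becomes Rb‖R_L = 4928 Ω, so V = 26.3 × 4928/5795 = 22.4 V.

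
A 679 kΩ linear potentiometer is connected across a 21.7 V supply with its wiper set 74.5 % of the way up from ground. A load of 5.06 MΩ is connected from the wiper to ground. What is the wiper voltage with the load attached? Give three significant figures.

V ≈ 15.8 V

The wiper splits the pot into (1−α)R = 173.1 kΩ above and αR = 505.9 kΩ below.
Lower section ‖ load = 459.9 kΩ.
V_wiper = 21.7 × 459.9/(173.1 + 459.9) = 15.8 V.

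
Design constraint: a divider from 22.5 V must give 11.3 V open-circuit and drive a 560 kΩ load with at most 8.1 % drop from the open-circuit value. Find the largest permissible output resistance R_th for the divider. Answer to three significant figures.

R_th ≤ 49.4 kΩ

Loading drop = R_th/(R_th + R_L) ≤ 0.0810, so R_th ≤ R_L · ε/(1−ε) = 560 kΩ × 0.0810/0.9190 = 49.4 kΩ.
(Any R1, R2 with R2/(R1+R2) = 0.502 and R1‖R2 ≤ 49.4 kΩ will meet the spec.)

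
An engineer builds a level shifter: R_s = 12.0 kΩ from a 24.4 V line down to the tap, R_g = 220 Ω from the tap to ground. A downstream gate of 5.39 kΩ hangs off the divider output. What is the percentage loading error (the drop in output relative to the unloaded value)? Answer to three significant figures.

The divider's output (Thévenin) resistance is R_s‖R_g = 216.0 Ω.
Fractional drop under load = R_th/(R_th + R_L) = 216.0 / (216.0 + 5390) = 0.03854.
So the output falls by 3.85 %.

3.85 %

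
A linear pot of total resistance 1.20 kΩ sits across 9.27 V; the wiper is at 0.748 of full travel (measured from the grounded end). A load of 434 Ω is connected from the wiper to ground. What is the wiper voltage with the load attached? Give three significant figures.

V ≈ 4.56 V

The wiper splits the pot into (1−α)R = 302.4 Ω above and αR = 897.6 Ω below.
Lower section ‖ load = 292.5 Ω.
V_wiper = 9.27 × 292.5/(302.4 + 292.5) = 4.56 V.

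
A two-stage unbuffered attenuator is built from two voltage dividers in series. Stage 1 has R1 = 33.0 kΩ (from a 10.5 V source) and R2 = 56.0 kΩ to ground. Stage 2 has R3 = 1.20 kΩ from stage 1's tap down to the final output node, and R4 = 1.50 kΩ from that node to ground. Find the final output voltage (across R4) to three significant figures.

Stage 2 presents R3+R4 = 2.700 kΩ as a load on stage 1's tap.
Stage 1's lower leg becomes R2‖(R3+R4) = 2.576 kΩ, so V_mid = 10.5 × 2.576/35.58 = 0.7602 V.
Stage 2 is itself unloaded: V_out = V_mid × R4/(R3+R4) = 0.7602 × 1.50/2.700 = 0.422 V.

V_out ≈ 0.422 V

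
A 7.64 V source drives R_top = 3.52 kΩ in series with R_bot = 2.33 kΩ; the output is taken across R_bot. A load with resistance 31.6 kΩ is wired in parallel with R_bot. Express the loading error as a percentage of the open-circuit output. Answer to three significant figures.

4.25 %

The divider's output (Thévenin) resistance is R_top‖R_bot = 1.402 kΩ.
Fractional drop under load = R_th/(R_th + R_L) = 1.402 / (1.402 + 31.6) = 0.04248.
So the output falls by 4.25 %.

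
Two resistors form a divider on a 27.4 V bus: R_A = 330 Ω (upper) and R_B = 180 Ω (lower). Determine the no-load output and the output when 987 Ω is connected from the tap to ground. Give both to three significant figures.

Unloaded: 9.67 V; loaded: 8.65 V

Open-circuit: V = 27.4 × 180/(330 + 180) = 9.67 V.
With the load, R_B becomes R_B‖R_L = 152.2 Ω, so V = 27.4 × 152.2/482.2 = 8.65 V.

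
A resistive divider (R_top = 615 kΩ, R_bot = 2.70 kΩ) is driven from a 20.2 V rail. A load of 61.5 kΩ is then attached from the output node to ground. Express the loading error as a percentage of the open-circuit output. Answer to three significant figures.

4.19 %

The divider's output (Thévenin) resistance is R_top‖R_bot = 2.688 kΩ.
Fractional drop under load = R_th/(R_th + R_L) = 2.688 / (2.688 + 61.5) = 0.04188.
So the output falls by 4.19 %.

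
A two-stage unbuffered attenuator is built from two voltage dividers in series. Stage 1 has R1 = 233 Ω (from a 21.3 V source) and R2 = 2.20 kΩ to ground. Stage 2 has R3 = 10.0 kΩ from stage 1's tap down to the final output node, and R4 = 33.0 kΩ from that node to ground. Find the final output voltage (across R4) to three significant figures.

Stage 2 presents R3+R4 = 43000 Ω as a load on stage 1's tap.
Stage 1's lower leg becomes R2‖(R3+R4) = 2093 Ω, so V_mid = 21.3 × 2093/2326 = 19.17 V.
Stage 2 is itself unloaded: V_out = V_mid × R4/(R3+R4) = 19.17 × 33000/43000 = 14.7 V.

V_out ≈ 14.7 V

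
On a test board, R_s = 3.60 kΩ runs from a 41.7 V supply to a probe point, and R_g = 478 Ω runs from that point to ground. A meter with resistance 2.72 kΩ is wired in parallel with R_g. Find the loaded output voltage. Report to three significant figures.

V_out ≈ 4.23 V

The load sits in parallel with R_g: R_g‖R_L = (478 × 2720) / (478 + 2720) = 406.6 Ω.
V_out = 41.7 × 406.6 / (3600 + 406.6) = 41.7 × 406.6/4007 = 4.23 V.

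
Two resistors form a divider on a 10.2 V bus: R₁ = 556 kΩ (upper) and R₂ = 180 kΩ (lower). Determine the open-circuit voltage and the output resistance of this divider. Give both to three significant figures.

V_th = 2.49 V, R_th = 136 kΩ

V_th is the open-circuit tap voltage: 10.2 × 180/(556 + 180) = 2.49 V.
With the supply zeroed, R₁ and R₂ appear in parallel from the tap: R_th = R₁‖R₂ = (556 × 180)/736.0 = 136 kΩ.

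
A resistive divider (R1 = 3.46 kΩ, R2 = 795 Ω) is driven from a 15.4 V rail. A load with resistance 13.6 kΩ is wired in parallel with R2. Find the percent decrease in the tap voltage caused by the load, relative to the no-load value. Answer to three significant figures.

4.54 %

The divider's output (Thévenin) resistance is R1‖R2 = 646.5 Ω.
Fractional drop under load = R_th/(R_th + R_L) = 646.5 / (646.5 + 13600) = 0.04538.
So the output falls by 4.54 %.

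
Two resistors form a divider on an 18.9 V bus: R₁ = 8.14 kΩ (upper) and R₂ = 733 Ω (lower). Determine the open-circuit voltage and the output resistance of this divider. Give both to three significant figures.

V_th is the open-circuit tap voltage: 18.9 × 733/(8140 + 733) = 1.56 V.
With the supply zeroed, R₁ and R₂ appear in parallel from the tap: R_th = R₁‖R₂ = (8140 × 733)/8873 = 672 Ω.

V_th = 1.56 V, R_th = 672 Ω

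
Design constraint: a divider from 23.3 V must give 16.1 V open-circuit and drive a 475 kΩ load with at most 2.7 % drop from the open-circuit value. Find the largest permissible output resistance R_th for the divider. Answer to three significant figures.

R_th ≤ 13.2 kΩ

Loading drop = R_th/(R_th + R_L) ≤ 0.0270, so R_th ≤ R_L · ε/(1−ε) = 475 kΩ × 0.0270/0.9730 = 13.2 kΩ.
(Any R1, R2 with R2/(R1+R2) = 0.691 and R1‖R2 ≤ 13.2 kΩ will meet the spec.)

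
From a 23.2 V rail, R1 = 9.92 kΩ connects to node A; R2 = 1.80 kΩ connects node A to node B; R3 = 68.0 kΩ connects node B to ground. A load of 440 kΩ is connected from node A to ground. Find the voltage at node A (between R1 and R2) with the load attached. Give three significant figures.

Below node A the series string R2+R3 = 69.80 kΩ sits in parallel with the 440 kΩ load: 60.24 kΩ.
V_A = 23.2 × 60.24/(9.92 + 60.24) = 19.9 V.

V ≈ 19.9 V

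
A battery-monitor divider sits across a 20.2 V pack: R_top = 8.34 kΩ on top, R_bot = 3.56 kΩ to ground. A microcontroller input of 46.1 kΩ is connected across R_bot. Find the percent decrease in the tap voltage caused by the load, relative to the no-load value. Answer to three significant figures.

The divider's output (Thévenin) resistance is R_top‖R_bot = 2.495 kΩ.
Fractional drop under load = R_th/(R_th + R_L) = 2.495 / (2.495 + 46.1) = 0.05134.
So the output falls by 5.13 %.

5.13 %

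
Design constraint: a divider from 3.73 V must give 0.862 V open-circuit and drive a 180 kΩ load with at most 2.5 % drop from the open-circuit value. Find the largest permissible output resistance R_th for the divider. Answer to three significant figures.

R_th ≤ 4.62 kΩ

Loading drop = R_th/(R_th + R_L) ≤ 0.0250, so R_th ≤ R_L · ε/(1−ε) = 180 kΩ × 0.0250/0.9750 = 4.62 kΩ.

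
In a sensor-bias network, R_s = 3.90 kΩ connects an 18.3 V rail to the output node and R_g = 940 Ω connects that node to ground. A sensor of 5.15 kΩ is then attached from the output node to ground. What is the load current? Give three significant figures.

R_g‖R_L = 794.9 Ω; V_out = 18.3 × 794.9/4695 = 3.098 V.
I_L = V_out / R_L = 3.098 / 5.15 kΩ = 0.602 mA.

I_L ≈ 0.602 mA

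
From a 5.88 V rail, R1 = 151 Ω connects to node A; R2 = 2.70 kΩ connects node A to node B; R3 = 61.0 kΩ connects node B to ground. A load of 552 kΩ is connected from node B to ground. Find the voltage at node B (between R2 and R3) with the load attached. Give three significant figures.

At node B, R3 is in parallel with the load: R3‖R_L = 54930 Ω.
Below node A the resistance is R2 + (R3‖R_L) = 57630 Ω, so V_A = 5.88 × 57630/57780 = 5.865 V.
Then V_B = V_A × (R3‖R_L)/(R2 + R3‖R_L) = 5.865 × 54930/57630 = 5.59 V.

V ≈ 5.59 V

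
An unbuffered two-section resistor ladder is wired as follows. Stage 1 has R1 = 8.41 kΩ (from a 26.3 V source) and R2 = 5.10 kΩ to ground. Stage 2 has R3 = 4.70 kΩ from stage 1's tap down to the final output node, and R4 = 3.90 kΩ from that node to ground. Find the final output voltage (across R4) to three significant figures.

Stage 2 presents R3+R4 = 8.600 kΩ as a load on stage 1's tap.
Stage 1's lower leg becomes R2‖(R3+R4) = 3.201 kΩ, so V_mid = 26.3 × 3.201/11.61 = 7.251 V.
Stage 2 is itself unloaded: V_out = V_mid × R4/(R3+R4) = 7.251 × 3.90/8.600 = 3.29 V.

V_out ≈ 3.29 V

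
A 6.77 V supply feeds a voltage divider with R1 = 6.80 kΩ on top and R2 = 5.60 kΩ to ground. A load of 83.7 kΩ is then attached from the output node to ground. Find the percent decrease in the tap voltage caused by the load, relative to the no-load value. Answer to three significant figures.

3.54 %

The divider's output (Thévenin) resistance is R1‖R2 = 3.071 kΩ.
Fractional drop under load = R_th/(R_th + R_L) = 3.071 / (3.071 + 83.7) = 0.03539.
So the output falls by 3.54 %.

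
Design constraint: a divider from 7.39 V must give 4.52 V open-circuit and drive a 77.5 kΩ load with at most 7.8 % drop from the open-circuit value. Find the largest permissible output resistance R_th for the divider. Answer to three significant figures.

Loading drop = R_th/(R_th + R_L) ≤ 0.0780, so R_th ≤ R_L · ε/(1−ε) = 77.5 kΩ × 0.0780/0.9220 = 6.56 kΩ.

R_th ≤ 6.56 kΩ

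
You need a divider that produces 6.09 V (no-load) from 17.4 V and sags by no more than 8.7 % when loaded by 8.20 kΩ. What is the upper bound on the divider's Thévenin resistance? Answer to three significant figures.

R_th ≤ 781 Ω

Loading drop = R_th/(R_th + R_L) ≤ 0.0870, so R_th ≤ R_L · ε/(1−ε) = 8.20 kΩ × 0.0870/0.9130 = 781 Ω.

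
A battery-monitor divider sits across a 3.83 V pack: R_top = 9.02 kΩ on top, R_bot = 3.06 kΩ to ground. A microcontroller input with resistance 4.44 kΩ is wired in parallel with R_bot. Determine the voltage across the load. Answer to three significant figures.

V_out ≈ 0.641 V

The load sits in parallel with R_bot: R_bot‖R_L = (3.06 × 4.44) / (3.06 + 4.44) = 1.812 kΩ.
V_out = 3.83 × 1.812 / (9.02 + 1.812) = 3.83 × 1.812/10.83 = 0.641 V.
(Unloaded it would have been 0.970 V.)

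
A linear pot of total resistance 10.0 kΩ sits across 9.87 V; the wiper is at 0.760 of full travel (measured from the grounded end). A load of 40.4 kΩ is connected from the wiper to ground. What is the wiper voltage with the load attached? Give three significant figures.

V ≈ 7.18 V

The wiper splits the pot into (1−α)R = 2.400 kΩ above and αR = 7.600 kΩ below.
Lower section ‖ load = 6.397 kΩ.
V_wiper = 9.87 × 6.397/(2.400 + 6.397) = 7.18 V.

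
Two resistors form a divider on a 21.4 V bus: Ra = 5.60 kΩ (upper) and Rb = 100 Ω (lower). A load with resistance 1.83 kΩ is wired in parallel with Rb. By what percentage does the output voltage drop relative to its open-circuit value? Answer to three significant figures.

5.10 %

The divider's output (Thévenin) resistance is Ra‖Rb = 98.25 Ω.
Fractional drop under load = R_th/(R_th + R_L) = 98.25 / (98.25 + 1830) = 0.05095.
So the output falls by 5.10 %.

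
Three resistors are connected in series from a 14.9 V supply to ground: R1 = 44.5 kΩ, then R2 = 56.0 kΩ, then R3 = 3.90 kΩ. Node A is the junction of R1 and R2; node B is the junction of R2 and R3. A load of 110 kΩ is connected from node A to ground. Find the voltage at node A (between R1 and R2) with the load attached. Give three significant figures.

V ≈ 6.94 V

Below node A the series string R2+R3 = 59.90 kΩ sits in parallel with the 110 kΩ load: 38.78 kΩ.
V_A = 14.9 × 38.78/(44.5 + 38.78) = 6.94 V.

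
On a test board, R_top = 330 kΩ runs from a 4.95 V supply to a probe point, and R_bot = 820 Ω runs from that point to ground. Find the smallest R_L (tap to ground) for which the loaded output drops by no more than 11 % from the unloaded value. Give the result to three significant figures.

Output resistance R_th = R_top‖R_bot = (330000 × 820)/330800 = 818.0 Ω.
The fractional drop is R_th/(R_th + R_L); requiring this ≤ 0.110 gives R_L ≥ R_th(1/0.110 − 1) = 818.0 × 8.091 = 6.62 kΩ.

R_L(min) ≈ 6.62 kΩ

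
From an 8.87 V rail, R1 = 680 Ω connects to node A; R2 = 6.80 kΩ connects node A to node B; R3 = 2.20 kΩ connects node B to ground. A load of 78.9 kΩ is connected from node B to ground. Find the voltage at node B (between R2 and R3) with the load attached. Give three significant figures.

At node B, R3 is in parallel with the load: R3‖R_L = 2140 Ω.
Below node A the resistance is R2 + (R3‖R_L) = 8940 Ω, so V_A = 8.87 × 8940/9620 = 8.243 V.
Then V_B = V_A × (R3‖R_L)/(R2 + R3‖R_L) = 8.243 × 2140/8940 = 1.97 V.

V ≈ 1.97 V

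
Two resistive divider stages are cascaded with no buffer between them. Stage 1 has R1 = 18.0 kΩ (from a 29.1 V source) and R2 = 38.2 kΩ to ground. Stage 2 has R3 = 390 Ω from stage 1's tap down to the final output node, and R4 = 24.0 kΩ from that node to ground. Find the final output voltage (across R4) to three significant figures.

V_out ≈ 13.0 V

Stage 2 presents R3+R4 = 24390 Ω as a load on stage 1's tap.
Stage 1's lower leg becomes R2‖(R3+R4) = 14890 Ω, so V_mid = 29.1 × 14890/32890 = 13.17 V.
Stage 2 is itself unloaded: V_out = V_mid × R4/(R3+R4) = 13.17 × 24000/24390 = 13.0 V.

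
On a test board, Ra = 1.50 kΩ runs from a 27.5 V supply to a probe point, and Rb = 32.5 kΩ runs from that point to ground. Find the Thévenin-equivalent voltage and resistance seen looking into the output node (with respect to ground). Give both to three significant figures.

V_th is the open-circuit tap voltage: 27.5 × 32.5/(1.50 + 32.5) = 26.3 V.
With the supply zeroed, Ra and Rb appear in parallel from the tap: R_th = Ra‖Rb = (1.50 × 32.5)/34.00 = 1.43 kΩ.

V_th = 26.3 V, R_th = 1.43 kΩ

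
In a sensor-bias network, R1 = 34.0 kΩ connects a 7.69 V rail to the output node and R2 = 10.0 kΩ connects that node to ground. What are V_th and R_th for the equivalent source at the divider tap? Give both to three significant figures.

V_th = 1.75 V, R_th = 7.73 kΩ

V_th is the open-circuit tap voltage: 7.69 × 10.0/(34.0 + 10.0) = 1.75 V.
With the supply zeroed, R1 and R2 appear in parallel from the tap: R_th = R1‖R2 = (34.0 × 10.0)/44.00 = 7.73 kΩ.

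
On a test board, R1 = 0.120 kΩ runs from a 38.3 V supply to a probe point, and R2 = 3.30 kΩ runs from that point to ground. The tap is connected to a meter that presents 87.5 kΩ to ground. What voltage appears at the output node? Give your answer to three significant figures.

V_out ≈ 36.9 V

The load sits in parallel with R2: R2‖R_L = (3300 × 87500) / (3300 + 87500) = 3180 Ω.
V_out = 38.3 × 3180 / (120 + 3180) = 38.3 × 3180/3300 = 36.9 V.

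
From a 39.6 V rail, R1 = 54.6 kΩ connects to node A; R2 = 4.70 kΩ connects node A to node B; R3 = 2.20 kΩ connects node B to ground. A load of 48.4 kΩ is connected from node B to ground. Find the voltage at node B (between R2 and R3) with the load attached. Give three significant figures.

V ≈ 1.36 V

At node B, R3 is in parallel with the load: R3‖R_L = 2.104 kΩ.
Below node A the resistance is R2 + (R3‖R_L) = 6.804 kΩ, so V_A = 39.6 × 6.804/61.40 = 4.388 V.
Then V_B = V_A × (R3‖R_L)/(R2 + R3‖R_L) = 4.388 × 2.104/6.804 = 1.36 V.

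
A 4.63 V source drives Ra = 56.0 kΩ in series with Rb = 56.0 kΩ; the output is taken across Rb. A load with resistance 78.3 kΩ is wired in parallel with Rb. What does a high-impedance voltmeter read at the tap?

V_out ≈ 1.71 V

The load sits in parallel with Rb: Rb‖R_L = (56.0 × 78.3) / (56.0 + 78.3) = 32.65 kΩ.
V_out = 4.63 × 32.65 / (56.0 + 32.65) = 4.63 × 32.65/88.65 = 1.71 V.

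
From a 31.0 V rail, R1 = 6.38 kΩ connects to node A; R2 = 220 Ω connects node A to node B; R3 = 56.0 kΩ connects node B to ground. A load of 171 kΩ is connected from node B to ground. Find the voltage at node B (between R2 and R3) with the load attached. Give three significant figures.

At node B, R3 is in parallel with the load: R3‖R_L = 42190 Ω.
Below node A the resistance is R2 + (R3‖R_L) = 42410 Ω, so V_A = 31.0 × 42410/48790 = 26.95 V.
Then V_B = V_A × (R3‖R_L)/(R2 + R3‖R_L) = 26.95 × 42190/42410 = 26.8 V.

V ≈ 26.8 V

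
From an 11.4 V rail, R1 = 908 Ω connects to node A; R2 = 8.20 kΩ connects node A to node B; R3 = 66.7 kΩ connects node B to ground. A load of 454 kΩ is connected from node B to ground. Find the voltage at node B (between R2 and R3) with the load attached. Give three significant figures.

At node B, R3 is in parallel with the load: R3‖R_L = 58160 Ω.
Below node A the resistance is R2 + (R3‖R_L) = 66360 Ω, so V_A = 11.4 × 66360/67260 = 11.25 V.
Then V_B = V_A × (R3‖R_L)/(R2 + R3‖R_L) = 11.25 × 58160/66360 = 9.86 V.

V ≈ 9.86 V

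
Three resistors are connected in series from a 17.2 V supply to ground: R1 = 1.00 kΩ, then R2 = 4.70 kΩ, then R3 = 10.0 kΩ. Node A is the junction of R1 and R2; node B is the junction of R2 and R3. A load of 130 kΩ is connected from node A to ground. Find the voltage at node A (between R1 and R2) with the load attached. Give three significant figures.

V ≈ 16.0 V

Below node A the series string R2+R3 = 14.70 kΩ sits in parallel with the 130 kΩ load: 13.21 kΩ.
V_A = 17.2 × 13.21/(1.00 + 13.21) = 16.0 V.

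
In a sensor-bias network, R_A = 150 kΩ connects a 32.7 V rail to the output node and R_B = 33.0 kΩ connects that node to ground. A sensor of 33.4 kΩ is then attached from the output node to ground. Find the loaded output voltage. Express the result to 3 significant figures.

V_out ≈ 3.26 V

The load sits in parallel with R_B: R_B‖R_L = (33.0 × 33.4) / (33.0 + 33.4) = 16.60 kΩ.
V_out = 32.7 × 16.60 / (150 + 16.60) = 32.7 × 16.60/166.6 = 3.26 V.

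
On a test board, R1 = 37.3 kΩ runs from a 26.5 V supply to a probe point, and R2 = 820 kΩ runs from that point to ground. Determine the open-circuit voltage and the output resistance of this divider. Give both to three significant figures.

V_th is the open-circuit tap voltage: 26.5 × 820/(37.3 + 820) = 25.3 V.
With the supply zeroed, R1 and R2 appear in parallel from the tap: R_th = R1‖R2 = (37.3 × 820)/857.3 = 35.7 kΩ.

V_th = 25.3 V, R_th = 35.7 kΩ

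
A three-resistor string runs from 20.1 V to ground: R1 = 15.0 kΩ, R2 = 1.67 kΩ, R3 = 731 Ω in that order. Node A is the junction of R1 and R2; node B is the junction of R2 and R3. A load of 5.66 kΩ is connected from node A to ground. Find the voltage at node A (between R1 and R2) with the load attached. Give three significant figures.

V ≈ 2.03 V

Below node A the series string R2+R3 = 2401 Ω sits in parallel with the 5660 Ω load: 1686 Ω.
V_A = 20.1 × 1686/(15000 + 1686) = 2.03 V.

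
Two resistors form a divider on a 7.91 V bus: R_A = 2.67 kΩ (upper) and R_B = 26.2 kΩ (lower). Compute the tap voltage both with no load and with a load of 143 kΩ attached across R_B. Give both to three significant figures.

Open-circuit: V = 7.91 × 26.2/(2.67 + 26.2) = 7.18 V.
With the load, R_B becomes R_B‖R_L = 22.14 kΩ, so V = 7.91 × 22.14/24.81 = 7.06 V.

Unloaded: 7.18 V; loaded: 7.06 V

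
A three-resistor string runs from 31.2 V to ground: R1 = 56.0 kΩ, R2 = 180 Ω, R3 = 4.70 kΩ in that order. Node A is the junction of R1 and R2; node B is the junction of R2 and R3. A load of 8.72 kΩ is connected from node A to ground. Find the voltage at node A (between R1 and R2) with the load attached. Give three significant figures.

Below node A the series string R2+R3 = 4880 Ω sits in parallel with the 8720 Ω load: 3129 Ω.
V_A = 31.2 × 3129/(56000 + 3129) = 1.65 V.

V ≈ 1.65 V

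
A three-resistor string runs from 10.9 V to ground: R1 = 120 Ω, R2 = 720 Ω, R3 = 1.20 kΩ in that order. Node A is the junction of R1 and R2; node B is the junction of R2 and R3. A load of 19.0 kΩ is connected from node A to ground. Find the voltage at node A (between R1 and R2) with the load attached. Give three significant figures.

V ≈ 10.2 V

Below node A the series string R2+R3 = 1920 Ω sits in parallel with the 19000 Ω load: 1744 Ω.
V_A = 10.9 × 1744/(120 + 1744) = 10.2 V.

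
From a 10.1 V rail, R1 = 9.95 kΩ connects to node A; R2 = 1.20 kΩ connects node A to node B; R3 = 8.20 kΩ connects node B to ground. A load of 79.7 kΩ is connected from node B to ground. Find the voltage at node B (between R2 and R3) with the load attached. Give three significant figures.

V ≈ 4.04 V

At node B, R3 is in parallel with the load: R3‖R_L = 7.435 kΩ.
Below node A the resistance is R2 + (R3‖R_L) = 8.635 kΩ, so V_A = 10.1 × 8.635/18.59 = 4.693 V.
Then V_B = V_A × (R3‖R_L)/(R2 + R3‖R_L) = 4.693 × 7.435/8.635 = 4.04 V.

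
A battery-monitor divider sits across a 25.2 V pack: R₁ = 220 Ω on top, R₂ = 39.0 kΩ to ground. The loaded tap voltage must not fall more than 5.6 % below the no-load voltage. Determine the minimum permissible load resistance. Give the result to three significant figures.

Output resistance R_th = R₁‖R₂ = (220 × 39000)/39220 = 218.8 Ω.
The fractional drop is R_th/(R_th + R_L); requiring this ≤ 0.0560 gives R_L ≥ R_th(1/0.0560 − 1) = 218.8 × 16.86 = 3.69 kΩ.

R_L(min) ≈ 3.69 kΩ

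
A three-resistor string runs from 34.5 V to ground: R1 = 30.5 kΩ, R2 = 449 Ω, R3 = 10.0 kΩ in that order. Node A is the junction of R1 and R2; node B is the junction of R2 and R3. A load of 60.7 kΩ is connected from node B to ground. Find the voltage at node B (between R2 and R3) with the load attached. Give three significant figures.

V ≈ 7.49 V

At node B, R3 is in parallel with the load: R3‖R_L = 8586 Ω.
Below node A the resistance is R2 + (R3‖R_L) = 9035 Ω, so V_A = 34.5 × 9035/39530 = 7.884 V.
Then V_B = V_A × (R3‖R_L)/(R2 + R3‖R_L) = 7.884 × 8586/9035 = 7.49 V.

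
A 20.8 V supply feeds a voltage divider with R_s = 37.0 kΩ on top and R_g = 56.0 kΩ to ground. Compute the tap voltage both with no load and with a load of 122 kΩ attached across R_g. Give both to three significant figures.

Unloaded: 12.5 V; loaded: 10.6 V

Open-circuit: V = 20.8 × 56.0/(37.0 + 56.0) = 12.5 V.
With the load, R_g becomes R_g‖R_L = 38.38 kΩ, so V = 20.8 × 38.38/75.38 = 10.6 V.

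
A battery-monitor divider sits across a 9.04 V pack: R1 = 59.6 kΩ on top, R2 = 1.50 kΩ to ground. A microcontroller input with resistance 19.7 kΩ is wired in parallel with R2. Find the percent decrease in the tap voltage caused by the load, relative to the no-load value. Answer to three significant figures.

6.91 %

The divider's output (Thévenin) resistance is R1‖R2 = 1.463 kΩ.
Fractional drop under load = R_th/(R_th + R_L) = 1.463 / (1.463 + 19.7) = 0.06914.
So the output falls by 6.91 %.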